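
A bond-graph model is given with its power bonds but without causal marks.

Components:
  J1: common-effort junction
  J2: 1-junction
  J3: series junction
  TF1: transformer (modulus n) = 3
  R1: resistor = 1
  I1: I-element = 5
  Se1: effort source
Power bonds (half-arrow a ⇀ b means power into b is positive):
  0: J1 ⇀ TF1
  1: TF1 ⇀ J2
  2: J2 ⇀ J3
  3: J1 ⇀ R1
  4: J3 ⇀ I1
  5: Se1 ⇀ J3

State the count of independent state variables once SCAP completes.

1  (I1 all integral)

b5 stroke at J3  (source Se1 imposes e)
b4 stroke at I1  (I1 outputs flow p/I1)
b2 stroke at J3  (common-f at J3 fixed by 4)
b1 stroke at J2  (J2: bond 2 brought flow, rest push out)
b0 stroke at TF1  (TF TF1: opposite of bond 1)
b3 stroke at J1  (only one effort-in slot at J1)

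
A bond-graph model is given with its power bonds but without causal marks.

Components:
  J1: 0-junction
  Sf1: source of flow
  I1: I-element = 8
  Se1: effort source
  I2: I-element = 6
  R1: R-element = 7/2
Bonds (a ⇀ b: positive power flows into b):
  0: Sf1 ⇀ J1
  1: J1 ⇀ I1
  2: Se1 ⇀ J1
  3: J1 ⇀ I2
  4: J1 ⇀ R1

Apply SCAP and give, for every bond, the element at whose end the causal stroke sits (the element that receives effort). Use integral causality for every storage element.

b0 →Sf1  (Sf1 fixes flow; stroke at Sf1)
b2 →J1  (Se1: effort source, stroke at far end)
b1 →I1  (J1: bond 2 brought effort, rest push out)
b3 →I2  (J1 effort already set via bond 2)
b4 →R1  (common-e at J1 fixed by 2)

β0 stroke at Sf1
β1 stroke at I1
β2 stroke at J1
β3 stroke at I2
β4 stroke at R1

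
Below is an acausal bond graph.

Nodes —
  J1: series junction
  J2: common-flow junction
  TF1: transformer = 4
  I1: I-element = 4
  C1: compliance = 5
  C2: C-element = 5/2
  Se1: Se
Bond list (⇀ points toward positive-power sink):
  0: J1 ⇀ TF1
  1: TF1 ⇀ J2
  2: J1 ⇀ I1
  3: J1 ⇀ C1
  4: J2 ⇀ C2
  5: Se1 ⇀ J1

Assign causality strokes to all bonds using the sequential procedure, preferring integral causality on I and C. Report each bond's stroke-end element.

#5 stroke→J1  (Se1 (Se) sets effort on bond)
#2 stroke→I1  (prefer integral on I1)
#0 stroke→J1  (J1: bond 2 brought flow, rest push out)
#3 stroke→J1  (common-f at J1 fixed by 2)
#1 stroke→TF1  (TF TF1: opposite of bond 0)
#4 stroke→J2  (1-jn J2 has f-setter on 1)

bond 0 →J1
bond 1 →TF1
bond 2 →I1
bond 3 →J1
bond 4 →J2
bond 5 →J1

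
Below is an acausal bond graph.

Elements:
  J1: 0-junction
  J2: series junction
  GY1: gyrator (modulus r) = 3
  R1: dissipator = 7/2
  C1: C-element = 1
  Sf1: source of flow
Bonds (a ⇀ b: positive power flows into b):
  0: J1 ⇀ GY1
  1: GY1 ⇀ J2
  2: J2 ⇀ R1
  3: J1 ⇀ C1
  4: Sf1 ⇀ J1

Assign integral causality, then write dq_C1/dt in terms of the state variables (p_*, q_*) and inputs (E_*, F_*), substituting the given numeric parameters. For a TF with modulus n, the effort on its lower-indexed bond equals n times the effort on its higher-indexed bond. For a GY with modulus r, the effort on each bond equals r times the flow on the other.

b4 |Sf1  (Sf1 (Sf) sets flow on bond)
b3 |J1  (C1 integral (e out))
b0 |GY1  (0-jn J1 has e-setter on 3)
b1 |GY1  (GY GY1: same side as bond 0)
b2 |J2  (common-f at J2 fixed by 1)

dq_C1/dt = F_Sf1 - 7*q_C1/18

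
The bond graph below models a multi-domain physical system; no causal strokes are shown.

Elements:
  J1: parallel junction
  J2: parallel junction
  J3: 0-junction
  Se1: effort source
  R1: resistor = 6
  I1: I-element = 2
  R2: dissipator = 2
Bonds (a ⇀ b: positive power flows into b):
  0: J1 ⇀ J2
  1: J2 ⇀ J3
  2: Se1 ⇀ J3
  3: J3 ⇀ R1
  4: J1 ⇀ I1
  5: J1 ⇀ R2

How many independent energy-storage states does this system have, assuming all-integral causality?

1  (I1 all integral)

#2 |J3  (Se1: effort source, stroke at far end)
#1 |J2  (common-e at J3 fixed by 2)
#3 |R1  (J3 effort already set via bond 2)
#0 |J1  (J2 effort already set via bond 1)
#4 |I1  (common-e at J1 fixed by 0)
#5 |R2  (0-jn J1 has e-setter on 0)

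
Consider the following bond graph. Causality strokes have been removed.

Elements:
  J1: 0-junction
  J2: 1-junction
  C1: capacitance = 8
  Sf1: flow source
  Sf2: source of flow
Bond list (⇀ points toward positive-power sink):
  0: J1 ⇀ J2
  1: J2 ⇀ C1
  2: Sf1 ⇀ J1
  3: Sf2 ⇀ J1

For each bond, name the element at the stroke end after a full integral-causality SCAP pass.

β2 |Sf1  (Sf1 (Sf) sets flow on bond)
β3 |Sf2  (Sf2 (Sf) sets flow on bond)
β0 |J1  (J1 needs exactly one e-in)
β1 |J2  (J2: bond 0 brought flow, rest push out)

b0 stroke at J1
b1 stroke at J2
b2 stroke at Sf1
b3 stroke at Sf2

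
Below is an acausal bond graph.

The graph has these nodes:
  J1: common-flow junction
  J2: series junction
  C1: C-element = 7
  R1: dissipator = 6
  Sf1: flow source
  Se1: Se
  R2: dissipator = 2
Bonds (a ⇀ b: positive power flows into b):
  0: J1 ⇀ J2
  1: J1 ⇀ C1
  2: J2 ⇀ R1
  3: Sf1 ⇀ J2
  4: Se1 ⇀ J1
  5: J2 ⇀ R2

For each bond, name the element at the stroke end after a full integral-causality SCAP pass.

#3 |Sf1  (Sf1 (Sf) sets flow on bond)
#4 |J1  (source Se1 imposes e)
#0 |J2  (J2 flow already set via bond 3)
#2 |J2  (J2 flow already set via bond 3)
#5 |J2  (common-f at J2 fixed by 3)
#1 |J1  (J1: bond 0 brought flow, rest push out)

b0 stroke at J2
b1 stroke at J1
b2 stroke at J2
b3 stroke at Sf1
b4 stroke at J1
b5 stroke at J2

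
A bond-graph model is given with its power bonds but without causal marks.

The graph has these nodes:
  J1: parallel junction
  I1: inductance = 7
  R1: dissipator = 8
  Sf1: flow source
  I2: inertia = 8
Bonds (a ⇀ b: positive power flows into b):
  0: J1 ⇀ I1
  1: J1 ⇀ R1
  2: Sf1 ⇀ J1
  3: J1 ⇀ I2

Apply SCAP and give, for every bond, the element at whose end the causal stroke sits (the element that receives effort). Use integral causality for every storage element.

#2 |Sf1  (Sf1 (Sf) sets flow on bond)
#0 |I1  (prefer integral on I1)
#3 |I2  (I2: I, integral causality)
#1 |J1  (J1 needs exactly one e-in)

bond 0 |I1
bond 1 |J1
bond 2 |Sf1
bond 3 |I2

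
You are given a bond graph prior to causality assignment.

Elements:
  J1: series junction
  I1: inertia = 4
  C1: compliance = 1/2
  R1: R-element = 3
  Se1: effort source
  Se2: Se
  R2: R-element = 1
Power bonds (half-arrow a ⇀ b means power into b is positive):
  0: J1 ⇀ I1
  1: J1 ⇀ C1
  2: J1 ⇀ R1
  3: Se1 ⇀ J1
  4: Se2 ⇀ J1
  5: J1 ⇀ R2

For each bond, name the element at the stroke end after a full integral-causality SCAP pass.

β3 stroke→J1  (source Se1 imposes e)
β4 stroke→J1  (Se2 (Se) sets effort on bond)
β0 stroke→I1  (I1 outputs flow p/I1)
β1 stroke→J1  (J1: bond 0 brought flow, rest push out)
β2 stroke→J1  (J1: bond 0 brought flow, rest push out)
β5 stroke→J1  (J1 flow already set via bond 0)

bond 0 |I1
bond 1 |J1
bond 2 |J1
bond 3 |J1
bond 4 |J1
bond 5 |J1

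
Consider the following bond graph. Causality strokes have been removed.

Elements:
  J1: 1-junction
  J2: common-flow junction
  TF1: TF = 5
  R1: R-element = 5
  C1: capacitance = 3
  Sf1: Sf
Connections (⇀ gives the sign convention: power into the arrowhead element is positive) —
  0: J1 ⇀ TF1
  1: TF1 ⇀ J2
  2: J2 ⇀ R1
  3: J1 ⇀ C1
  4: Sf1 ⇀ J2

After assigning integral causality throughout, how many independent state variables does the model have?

1  (C1 all integral)

β4 →Sf1  (source Sf1 imposes f)
β1 →J2  (1-jn J2 has f-setter on 4)
β2 →J2  (1-jn J2 has f-setter on 4)
β0 →TF1  (through TF1, causality passes straight; one stroke at TF1)
β3 →J1  (1-jn J1 has f-setter on 0)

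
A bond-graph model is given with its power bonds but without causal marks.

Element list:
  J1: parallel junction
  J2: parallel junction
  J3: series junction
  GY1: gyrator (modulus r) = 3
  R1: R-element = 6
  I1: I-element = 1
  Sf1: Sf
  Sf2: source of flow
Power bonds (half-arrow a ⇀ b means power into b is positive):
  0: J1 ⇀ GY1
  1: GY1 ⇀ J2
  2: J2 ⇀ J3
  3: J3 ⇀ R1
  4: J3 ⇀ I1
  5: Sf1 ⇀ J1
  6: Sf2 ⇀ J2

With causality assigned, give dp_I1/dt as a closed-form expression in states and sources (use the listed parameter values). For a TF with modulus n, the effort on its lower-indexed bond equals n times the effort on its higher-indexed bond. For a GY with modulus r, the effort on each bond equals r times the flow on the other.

b5 |Sf1  (Sf1: flow source, stroke at near end)
b6 |Sf2  (Sf2: flow source, stroke at near end)
b0 |J1  (closing 0-jn rule on J1)
b1 |J2  (through GY1, causality inverts; strokes same side of GY1)
b2 |J3  (J2: bond 1 brought effort, rest push out)
b4 |I1  (prefer integral on I1)
b3 |J3  (J3: bond 4 brought flow, rest push out)

dp_I1/dt = 3*F_Sf1 - 6*p_I1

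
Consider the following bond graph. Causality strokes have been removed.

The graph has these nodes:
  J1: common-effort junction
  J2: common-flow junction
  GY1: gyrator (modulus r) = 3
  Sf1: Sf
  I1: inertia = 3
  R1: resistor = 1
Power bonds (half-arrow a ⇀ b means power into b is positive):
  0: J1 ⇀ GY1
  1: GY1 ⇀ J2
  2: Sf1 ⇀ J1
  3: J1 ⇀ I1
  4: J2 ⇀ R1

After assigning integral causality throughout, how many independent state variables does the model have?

b2 stroke→Sf1  (source Sf1 imposes f)
b3 stroke→I1  (prefer integral on I1)
b0 stroke→J1  (J1: last free bond brings effort in)
b1 stroke→J2  (through GY1, causality inverts; strokes same side of GY1)
b4 stroke→R1  (closing 1-jn rule on J2)

1  (I1 all integral)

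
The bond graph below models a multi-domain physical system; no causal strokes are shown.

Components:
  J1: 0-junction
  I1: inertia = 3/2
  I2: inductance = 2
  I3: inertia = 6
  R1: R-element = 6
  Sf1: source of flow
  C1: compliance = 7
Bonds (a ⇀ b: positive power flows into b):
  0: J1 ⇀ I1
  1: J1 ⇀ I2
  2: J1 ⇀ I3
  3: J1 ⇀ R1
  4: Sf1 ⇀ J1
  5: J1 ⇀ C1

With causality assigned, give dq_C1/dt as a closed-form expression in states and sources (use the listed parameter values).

dq_C1/dt = F_Sf1 - 2*p_I1/3 - p_I2/2 - p_I3/6 - q_C1/42

β4 →Sf1  (Sf1 fixes flow; stroke at Sf1)
β0 →I1  (I1: I, integral causality)
β1 →I2  (I2 outputs flow p/I2)
β2 →I3  (prefer integral on I3)
β5 →J1  (C1: C, integral causality)
β3 →R1  (J1 effort already set via bond 5)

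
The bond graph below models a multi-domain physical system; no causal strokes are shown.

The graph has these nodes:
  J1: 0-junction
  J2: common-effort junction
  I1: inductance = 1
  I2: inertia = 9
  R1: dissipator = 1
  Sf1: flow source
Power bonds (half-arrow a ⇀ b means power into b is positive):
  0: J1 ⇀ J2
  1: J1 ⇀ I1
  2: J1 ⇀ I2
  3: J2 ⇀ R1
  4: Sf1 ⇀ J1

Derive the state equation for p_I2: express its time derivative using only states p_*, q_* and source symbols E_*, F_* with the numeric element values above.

b4 stroke at Sf1  (Sf1 (Sf) sets flow on bond)
b1 stroke at I1  (I1 integral (f out))
b2 stroke at I2  (I2 integral (f out))
b0 stroke at J1  (J1 needs exactly one e-in)
b3 stroke at J2  (only one effort-in slot at J2)

dp_I2/dt = F_Sf1 - p_I1 - p_I2/9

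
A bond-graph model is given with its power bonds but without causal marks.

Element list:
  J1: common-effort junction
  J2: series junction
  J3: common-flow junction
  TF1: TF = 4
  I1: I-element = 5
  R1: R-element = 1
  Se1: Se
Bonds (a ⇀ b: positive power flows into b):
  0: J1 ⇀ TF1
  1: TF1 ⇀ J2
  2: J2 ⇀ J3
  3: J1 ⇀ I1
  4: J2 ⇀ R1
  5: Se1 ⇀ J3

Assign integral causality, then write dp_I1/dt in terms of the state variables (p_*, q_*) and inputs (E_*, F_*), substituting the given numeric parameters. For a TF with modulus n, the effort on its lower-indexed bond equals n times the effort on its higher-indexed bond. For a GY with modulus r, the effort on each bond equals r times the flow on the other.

dp_I1/dt = -4*E_Se1 - 16*p_I1/5

b5 stroke→J3  (Se1: effort source, stroke at far end)
b2 stroke→J2  (J3: last free bond brings flow in)
b3 stroke→I1  (prefer integral on I1)
b0 stroke→J1  (only one effort-in slot at J1)
b1 stroke→TF1  (TF1: transformer flips bond 0)
b4 stroke→J2  (common-f at J2 fixed by 1)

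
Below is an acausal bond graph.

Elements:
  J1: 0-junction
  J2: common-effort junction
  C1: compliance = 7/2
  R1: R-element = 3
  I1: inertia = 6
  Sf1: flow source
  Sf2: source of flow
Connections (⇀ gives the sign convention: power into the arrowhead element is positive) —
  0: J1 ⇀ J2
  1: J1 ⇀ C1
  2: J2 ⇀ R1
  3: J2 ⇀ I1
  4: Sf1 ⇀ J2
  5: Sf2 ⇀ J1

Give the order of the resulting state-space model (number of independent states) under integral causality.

2  (C1, I1 all integral)

β4 |Sf1  (source Sf1 imposes f)
β5 |Sf2  (Sf2 fixes flow; stroke at Sf2)
β1 |J1  (C1 integral (e out))
β0 |J2  (J1: bond 1 brought effort, rest push out)
β2 |R1  (J2 effort already set via bond 0)
β3 |I1  (common-e at J2 fixed by 0)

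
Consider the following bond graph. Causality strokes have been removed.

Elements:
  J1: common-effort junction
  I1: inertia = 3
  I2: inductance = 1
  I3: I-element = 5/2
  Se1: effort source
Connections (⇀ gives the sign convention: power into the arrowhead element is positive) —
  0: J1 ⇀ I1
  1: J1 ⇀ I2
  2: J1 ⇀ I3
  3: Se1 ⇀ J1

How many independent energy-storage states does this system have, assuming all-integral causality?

3  (I1, I2, I3 all integral)

b3 |J1  (Se1: effort source, stroke at far end)
b0 |I1  (common-e at J1 fixed by 3)
b1 |I2  (0-jn J1 has e-setter on 3)
b2 |I3  (common-e at J1 fixed by 3)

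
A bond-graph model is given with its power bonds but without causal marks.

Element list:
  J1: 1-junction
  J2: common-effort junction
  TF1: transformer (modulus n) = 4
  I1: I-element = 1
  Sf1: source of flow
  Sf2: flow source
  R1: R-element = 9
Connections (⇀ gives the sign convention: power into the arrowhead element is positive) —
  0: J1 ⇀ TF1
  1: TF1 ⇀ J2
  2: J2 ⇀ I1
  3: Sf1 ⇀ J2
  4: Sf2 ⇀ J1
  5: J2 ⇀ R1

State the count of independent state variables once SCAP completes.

β3 stroke at Sf1  (source Sf1 imposes f)
β4 stroke at Sf2  (Sf2 fixes flow; stroke at Sf2)
β0 stroke at J1  (common-f at J1 fixed by 4)
β1 stroke at TF1  (through TF1, causality passes straight; one stroke at TF1)
β2 stroke at I1  (I1 integral (f out))
β5 stroke at J2  (J2: last free bond brings effort in)

1  (I1 all integral)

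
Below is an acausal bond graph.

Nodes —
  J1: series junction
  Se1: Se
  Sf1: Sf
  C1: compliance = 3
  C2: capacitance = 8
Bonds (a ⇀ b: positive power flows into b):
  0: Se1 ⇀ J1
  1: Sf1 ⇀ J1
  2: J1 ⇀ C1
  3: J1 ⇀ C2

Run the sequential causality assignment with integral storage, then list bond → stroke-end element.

bond 0 |J1  (source Se1 imposes e)
bond 1 |Sf1  (Sf1 fixes flow; stroke at Sf1)
bond 2 |J1  (1-jn J1 has f-setter on 1)
bond 3 |J1  (1-jn J1 has f-setter on 1)

#0 |J1
#1 |Sf1
#2 |J1
#3 |J1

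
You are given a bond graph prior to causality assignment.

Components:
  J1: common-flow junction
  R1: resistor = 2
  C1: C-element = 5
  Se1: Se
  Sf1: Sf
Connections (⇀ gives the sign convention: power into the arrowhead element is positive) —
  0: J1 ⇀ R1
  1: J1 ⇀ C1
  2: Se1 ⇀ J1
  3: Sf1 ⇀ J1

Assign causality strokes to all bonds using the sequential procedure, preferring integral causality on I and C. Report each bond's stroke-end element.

b2 |J1  (Se1 fixes effort; stroke away)
b3 |Sf1  (source Sf1 imposes f)
b0 |J1  (J1 flow already set via bond 3)
b1 |J1  (common-f at J1 fixed by 3)

bond 0 stroke at J1
bond 1 stroke at J1
bond 2 stroke at J1
bond 3 stroke at Sf1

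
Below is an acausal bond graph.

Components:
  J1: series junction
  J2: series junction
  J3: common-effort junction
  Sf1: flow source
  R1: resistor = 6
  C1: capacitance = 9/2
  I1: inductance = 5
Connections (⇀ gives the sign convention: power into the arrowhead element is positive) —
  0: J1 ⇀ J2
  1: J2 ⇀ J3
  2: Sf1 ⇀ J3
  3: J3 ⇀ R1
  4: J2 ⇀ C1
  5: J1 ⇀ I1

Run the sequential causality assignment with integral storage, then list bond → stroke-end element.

b0 stroke at J1
b1 stroke at J2
b2 stroke at Sf1
b3 stroke at J3
b4 stroke at J2
b5 stroke at I1

bond 2 stroke→Sf1  (Sf1 fixes flow; stroke at Sf1)
bond 4 stroke→J2  (C1: C, integral causality)
bond 5 stroke→I1  (I1 integral (f out))
bond 0 stroke→J1  (common-f at J1 fixed by 5)
bond 1 stroke→J2  (J2 flow already set via bond 0)
bond 3 stroke→J3  (J3: last free bond brings effort in)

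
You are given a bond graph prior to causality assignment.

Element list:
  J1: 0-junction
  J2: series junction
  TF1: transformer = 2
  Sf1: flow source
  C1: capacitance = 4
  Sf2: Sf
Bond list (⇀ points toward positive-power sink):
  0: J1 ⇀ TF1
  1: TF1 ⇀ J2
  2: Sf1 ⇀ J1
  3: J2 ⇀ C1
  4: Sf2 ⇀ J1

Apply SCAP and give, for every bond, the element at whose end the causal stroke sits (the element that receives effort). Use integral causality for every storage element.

bond 0 →J1
bond 1 →TF1
bond 2 →Sf1
bond 3 →J2
bond 4 →Sf2

b2 →Sf1  (Sf1 fixes flow; stroke at Sf1)
b4 →Sf2  (Sf2 fixes flow; stroke at Sf2)
b0 →J1  (only one effort-in slot at J1)
b1 →TF1  (TF1: transformer flips bond 0)
b3 →J2  (1-jn J2 has f-setter on 1)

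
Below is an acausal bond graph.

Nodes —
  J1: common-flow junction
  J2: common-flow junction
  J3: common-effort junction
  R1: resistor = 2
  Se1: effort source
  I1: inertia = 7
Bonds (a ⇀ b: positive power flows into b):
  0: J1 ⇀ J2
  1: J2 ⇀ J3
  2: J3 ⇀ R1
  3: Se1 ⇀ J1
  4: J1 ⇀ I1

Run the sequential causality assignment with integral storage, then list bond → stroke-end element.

bond 3 stroke at J1  (Se1: effort source, stroke at far end)
bond 4 stroke at I1  (prefer integral on I1)
bond 0 stroke at J1  (common-f at J1 fixed by 4)
bond 1 stroke at J2  (J2 flow already set via bond 0)
bond 2 stroke at J3  (J3: last free bond brings effort in)

b0 →J1
b1 →J2
b2 →J3
b3 →J1
b4 →I1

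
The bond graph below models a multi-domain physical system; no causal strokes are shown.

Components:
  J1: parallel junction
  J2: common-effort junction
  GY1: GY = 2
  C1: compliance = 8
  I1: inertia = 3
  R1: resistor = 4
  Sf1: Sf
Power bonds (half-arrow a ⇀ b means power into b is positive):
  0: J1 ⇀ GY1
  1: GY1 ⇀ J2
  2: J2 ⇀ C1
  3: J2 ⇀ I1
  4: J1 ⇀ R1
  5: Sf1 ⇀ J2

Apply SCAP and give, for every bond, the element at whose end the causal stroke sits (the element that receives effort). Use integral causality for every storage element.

#0 →GY1
#1 →GY1
#2 →J2
#3 →I1
#4 →J1
#5 →Sf1

#5 |Sf1  (Sf1 fixes flow; stroke at Sf1)
#2 |J2  (C1: C, integral causality)
#1 |GY1  (J2: bond 2 brought effort, rest push out)
#3 |I1  (common-e at J2 fixed by 2)
#0 |GY1  (GY1 both-in/both-out from 1)
#4 |J1  (J1: last free bond brings effort in)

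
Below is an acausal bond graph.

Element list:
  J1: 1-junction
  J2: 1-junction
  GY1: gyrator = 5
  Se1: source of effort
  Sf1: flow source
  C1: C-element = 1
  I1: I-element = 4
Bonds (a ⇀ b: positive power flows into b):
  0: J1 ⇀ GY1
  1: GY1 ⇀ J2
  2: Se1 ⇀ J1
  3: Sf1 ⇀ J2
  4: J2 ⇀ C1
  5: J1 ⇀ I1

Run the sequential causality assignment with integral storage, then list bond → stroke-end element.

β2 stroke at J1  (Se1: effort source, stroke at far end)
β3 stroke at Sf1  (Sf1 (Sf) sets flow on bond)
β1 stroke at J2  (1-jn J2 has f-setter on 3)
β4 stroke at J2  (J2: bond 3 brought flow, rest push out)
β0 stroke at J1  (GY1 both-in/both-out from 1)
β5 stroke at I1  (J1 needs exactly one f-in)

bond 0 stroke at J1
bond 1 stroke at J2
bond 2 stroke at J1
bond 3 stroke at Sf1
bond 4 stroke at J2
bond 5 stroke at I1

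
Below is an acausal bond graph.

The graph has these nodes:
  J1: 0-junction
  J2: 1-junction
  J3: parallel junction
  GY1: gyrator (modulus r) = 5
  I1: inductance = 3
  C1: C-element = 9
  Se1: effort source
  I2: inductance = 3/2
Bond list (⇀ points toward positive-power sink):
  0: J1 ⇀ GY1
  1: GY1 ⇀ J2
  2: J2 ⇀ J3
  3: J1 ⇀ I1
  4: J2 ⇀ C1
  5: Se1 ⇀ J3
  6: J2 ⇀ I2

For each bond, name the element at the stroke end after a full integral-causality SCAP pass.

b0 →J1
b1 →J2
b2 →J2
b3 →I1
b4 →J2
b5 →J3
b6 →I2

#5 →J3  (source Se1 imposes e)
#2 →J2  (J3 effort already set via bond 5)
#3 →I1  (I1 outputs flow p/I1)
#0 →J1  (J1: last free bond brings effort in)
#1 →J2  (GY1: gyrator matches bond 0)
#4 →J2  (C1 integral (e out))
#6 →I2  (only one flow-in slot at J2)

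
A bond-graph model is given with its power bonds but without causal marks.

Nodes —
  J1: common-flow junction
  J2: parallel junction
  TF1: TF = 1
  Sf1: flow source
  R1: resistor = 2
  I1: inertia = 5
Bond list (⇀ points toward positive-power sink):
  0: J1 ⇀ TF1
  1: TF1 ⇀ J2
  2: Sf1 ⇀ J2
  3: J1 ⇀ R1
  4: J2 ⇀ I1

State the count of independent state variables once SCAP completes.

bond 2 stroke at Sf1  (Sf1 fixes flow; stroke at Sf1)
bond 4 stroke at I1  (I1 integral (f out))
bond 1 stroke at J2  (J2 needs exactly one e-in)
bond 0 stroke at TF1  (TF1 one-in-one-out from 1)
bond 3 stroke at J1  (common-f at J1 fixed by 0)

1  (I1 all integral)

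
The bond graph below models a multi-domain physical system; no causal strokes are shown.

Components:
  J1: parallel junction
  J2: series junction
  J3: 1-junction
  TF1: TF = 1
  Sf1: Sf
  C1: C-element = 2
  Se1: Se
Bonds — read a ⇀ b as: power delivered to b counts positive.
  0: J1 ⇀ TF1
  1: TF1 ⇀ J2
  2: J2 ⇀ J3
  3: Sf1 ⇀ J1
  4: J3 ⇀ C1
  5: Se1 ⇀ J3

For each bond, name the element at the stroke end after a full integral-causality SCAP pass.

β0 |J1
β1 |TF1
β2 |J2
β3 |Sf1
β4 |J3
β5 |J3

β3 →Sf1  (Sf1 fixes flow; stroke at Sf1)
β5 →J3  (Se1 (Se) sets effort on bond)
β0 →J1  (J1: last free bond brings effort in)
β1 →TF1  (through TF1, causality passes straight; one stroke at TF1)
β2 →J2  (J2 flow already set via bond 1)
β4 →J3  (1-jn J3 has f-setter on 2)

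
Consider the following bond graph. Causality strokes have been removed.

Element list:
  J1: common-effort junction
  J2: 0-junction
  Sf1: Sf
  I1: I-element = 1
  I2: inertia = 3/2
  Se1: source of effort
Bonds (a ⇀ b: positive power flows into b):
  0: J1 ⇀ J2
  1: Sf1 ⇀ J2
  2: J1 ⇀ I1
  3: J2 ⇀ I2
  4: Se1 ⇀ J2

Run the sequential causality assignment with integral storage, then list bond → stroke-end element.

bond 0 stroke at J1
bond 1 stroke at Sf1
bond 2 stroke at I1
bond 3 stroke at I2
bond 4 stroke at J2

b1 stroke at Sf1  (source Sf1 imposes f)
b4 stroke at J2  (Se1 (Se) sets effort on bond)
b0 stroke at J1  (0-jn J2 has e-setter on 4)
b3 stroke at I2  (common-e at J2 fixed by 4)
b2 stroke at I1  (0-jn J1 has e-setter on 0)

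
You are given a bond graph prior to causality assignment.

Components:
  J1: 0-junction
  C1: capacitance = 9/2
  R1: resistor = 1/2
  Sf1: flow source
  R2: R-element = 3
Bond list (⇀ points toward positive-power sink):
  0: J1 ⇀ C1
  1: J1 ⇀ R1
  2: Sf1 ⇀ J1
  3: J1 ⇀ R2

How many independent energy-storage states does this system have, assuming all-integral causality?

b2 stroke→Sf1  (Sf1: flow source, stroke at near end)
b0 stroke→J1  (C1 integral (e out))
b1 stroke→R1  (0-jn J1 has e-setter on 0)
b3 stroke→R2  (common-e at J1 fixed by 0)

1  (C1 all integral)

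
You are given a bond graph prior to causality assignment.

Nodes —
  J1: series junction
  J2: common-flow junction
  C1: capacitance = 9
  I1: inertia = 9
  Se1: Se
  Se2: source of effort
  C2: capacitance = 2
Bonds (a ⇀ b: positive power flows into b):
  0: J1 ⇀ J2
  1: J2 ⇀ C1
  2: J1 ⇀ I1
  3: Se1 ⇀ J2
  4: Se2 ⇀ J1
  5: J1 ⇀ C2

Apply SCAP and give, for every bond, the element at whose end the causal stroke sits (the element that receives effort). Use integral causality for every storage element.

β0 →J1
β1 →J2
β2 →I1
β3 →J2
β4 →J1
β5 →J1

#3 stroke at J2  (Se1 (Se) sets effort on bond)
#4 stroke at J1  (Se2 (Se) sets effort on bond)
#1 stroke at J2  (C1 outputs effort q/C1)
#0 stroke at J1  (J2 needs exactly one f-in)
#2 stroke at I1  (I1: I, integral causality)
#5 stroke at J1  (J1: bond 2 brought flow, rest push out)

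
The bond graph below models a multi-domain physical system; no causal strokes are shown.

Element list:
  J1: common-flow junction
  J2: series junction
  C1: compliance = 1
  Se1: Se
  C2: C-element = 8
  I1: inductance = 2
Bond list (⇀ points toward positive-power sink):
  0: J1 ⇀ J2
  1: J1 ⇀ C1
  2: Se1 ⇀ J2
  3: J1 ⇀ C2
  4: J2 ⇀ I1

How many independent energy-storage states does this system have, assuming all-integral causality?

β2 stroke at J2  (Se1 (Se) sets effort on bond)
β1 stroke at J1  (prefer integral on C1)
β3 stroke at J1  (C2 outputs effort q/C2)
β0 stroke at J2  (J1 needs exactly one f-in)
β4 stroke at I1  (J2: last free bond brings flow in)

3  (C1, C2, I1 all integral)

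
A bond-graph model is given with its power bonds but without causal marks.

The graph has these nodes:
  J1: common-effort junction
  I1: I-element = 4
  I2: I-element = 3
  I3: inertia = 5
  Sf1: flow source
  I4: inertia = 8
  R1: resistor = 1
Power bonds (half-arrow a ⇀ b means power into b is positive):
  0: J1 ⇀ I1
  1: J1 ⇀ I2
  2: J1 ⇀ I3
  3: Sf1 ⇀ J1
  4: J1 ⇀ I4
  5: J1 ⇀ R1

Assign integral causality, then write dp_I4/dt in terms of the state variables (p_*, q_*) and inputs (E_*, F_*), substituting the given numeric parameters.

dp_I4/dt = F_Sf1 - p_I1/4 - p_I2/3 - p_I3/5 - p_I4/8

#3 →Sf1  (Sf1 fixes flow; stroke at Sf1)
#0 →I1  (prefer integral on I1)
#1 →I2  (I2 outputs flow p/I2)
#2 →I3  (I3 integral (f out))
#4 →I4  (prefer integral on I4)
#5 →J1  (J1: last free bond brings effort in)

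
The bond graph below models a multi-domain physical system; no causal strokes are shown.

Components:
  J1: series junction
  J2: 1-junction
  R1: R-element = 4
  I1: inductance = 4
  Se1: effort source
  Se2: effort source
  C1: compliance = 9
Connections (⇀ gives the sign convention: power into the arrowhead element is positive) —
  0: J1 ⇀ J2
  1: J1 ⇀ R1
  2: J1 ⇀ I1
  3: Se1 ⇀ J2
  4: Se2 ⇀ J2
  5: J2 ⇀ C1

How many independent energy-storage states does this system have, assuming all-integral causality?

2  (C1, I1 all integral)

#3 →J2  (source Se1 imposes e)
#4 →J2  (Se2: effort source, stroke at far end)
#2 →I1  (I1: I, integral causality)
#0 →J1  (common-f at J1 fixed by 2)
#1 →J1  (J1: bond 2 brought flow, rest push out)
#5 →J2  (J2: bond 0 brought flow, rest push out)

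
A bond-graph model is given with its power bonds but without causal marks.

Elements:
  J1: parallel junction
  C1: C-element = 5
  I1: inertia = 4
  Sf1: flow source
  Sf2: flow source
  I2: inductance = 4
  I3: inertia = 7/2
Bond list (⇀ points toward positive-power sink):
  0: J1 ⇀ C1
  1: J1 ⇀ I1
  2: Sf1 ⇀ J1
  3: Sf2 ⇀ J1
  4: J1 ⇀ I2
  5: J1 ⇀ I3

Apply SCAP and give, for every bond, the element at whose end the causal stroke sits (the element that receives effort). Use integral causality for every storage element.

β0 →J1
β1 →I1
β2 →Sf1
β3 →Sf2
β4 →I2
β5 →I3

β2 |Sf1  (Sf1 fixes flow; stroke at Sf1)
β3 |Sf2  (Sf2 fixes flow; stroke at Sf2)
β0 |J1  (C1 integral (e out))
β1 |I1  (J1: bond 0 brought effort, rest push out)
β4 |I2  (0-jn J1 has e-setter on 0)
β5 |I3  (common-e at J1 fixed by 0)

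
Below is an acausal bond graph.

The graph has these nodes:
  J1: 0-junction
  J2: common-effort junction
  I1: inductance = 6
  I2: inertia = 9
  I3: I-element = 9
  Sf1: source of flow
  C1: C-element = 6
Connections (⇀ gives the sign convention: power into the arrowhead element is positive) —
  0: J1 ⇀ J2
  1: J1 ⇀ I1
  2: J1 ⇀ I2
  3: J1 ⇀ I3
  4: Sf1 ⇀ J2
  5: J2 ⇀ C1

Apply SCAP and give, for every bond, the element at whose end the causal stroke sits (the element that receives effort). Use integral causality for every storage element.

bond 4 |Sf1  (source Sf1 imposes f)
bond 1 |I1  (I1 integral (f out))
bond 2 |I2  (I2 outputs flow p/I2)
bond 3 |I3  (I3 outputs flow p/I3)
bond 0 |J1  (J1: last free bond brings effort in)
bond 5 |J2  (J2: last free bond brings effort in)

#0 stroke→J1
#1 stroke→I1
#2 stroke→I2
#3 stroke→I3
#4 stroke→Sf1
#5 stroke→J2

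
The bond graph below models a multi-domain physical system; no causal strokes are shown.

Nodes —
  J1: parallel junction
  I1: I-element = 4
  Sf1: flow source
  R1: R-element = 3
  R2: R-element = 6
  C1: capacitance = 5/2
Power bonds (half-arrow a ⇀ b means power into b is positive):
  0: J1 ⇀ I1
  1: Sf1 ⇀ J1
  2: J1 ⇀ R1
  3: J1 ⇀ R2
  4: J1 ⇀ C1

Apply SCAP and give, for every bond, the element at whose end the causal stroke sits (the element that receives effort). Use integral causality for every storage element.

bond 0 stroke→I1
bond 1 stroke→Sf1
bond 2 stroke→R1
bond 3 stroke→R2
bond 4 stroke→J1

bond 1 stroke at Sf1  (source Sf1 imposes f)
bond 0 stroke at I1  (I1 outputs flow p/I1)
bond 4 stroke at J1  (C1 integral (e out))
bond 2 stroke at R1  (J1: bond 4 brought effort, rest push out)
bond 3 stroke at R2  (common-e at J1 fixed by 4)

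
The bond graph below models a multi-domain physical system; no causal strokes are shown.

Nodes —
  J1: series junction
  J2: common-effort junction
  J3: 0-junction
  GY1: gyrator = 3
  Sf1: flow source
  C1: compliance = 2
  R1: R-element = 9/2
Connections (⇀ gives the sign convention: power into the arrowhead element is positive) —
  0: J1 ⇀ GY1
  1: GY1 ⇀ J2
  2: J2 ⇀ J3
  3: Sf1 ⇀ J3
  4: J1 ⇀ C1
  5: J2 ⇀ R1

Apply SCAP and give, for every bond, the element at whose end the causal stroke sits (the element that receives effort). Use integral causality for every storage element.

β0 →GY1
β1 →GY1
β2 →J3
β3 →Sf1
β4 →J1
β5 →J2

β3 |Sf1  (Sf1: flow source, stroke at near end)
β2 |J3  (J3 needs exactly one e-in)
β4 |J1  (C1: C, integral causality)
β0 |GY1  (J1: last free bond brings flow in)
β1 |GY1  (GY1 both-in/both-out from 0)
β5 |J2  (only one effort-in slot at J2)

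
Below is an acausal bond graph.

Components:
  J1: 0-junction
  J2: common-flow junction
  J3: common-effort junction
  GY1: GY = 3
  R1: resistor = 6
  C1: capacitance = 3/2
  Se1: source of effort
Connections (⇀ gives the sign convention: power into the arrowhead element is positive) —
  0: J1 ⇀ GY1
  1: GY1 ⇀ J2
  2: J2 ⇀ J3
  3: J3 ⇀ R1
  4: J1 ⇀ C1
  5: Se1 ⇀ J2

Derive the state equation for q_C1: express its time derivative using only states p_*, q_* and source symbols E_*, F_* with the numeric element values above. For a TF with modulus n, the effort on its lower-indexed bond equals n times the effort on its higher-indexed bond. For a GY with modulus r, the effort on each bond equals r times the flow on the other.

dq_C1/dt = E_Se1/3 - 4*q_C1/9

bond 5 |J2  (Se1: effort source, stroke at far end)
bond 4 |J1  (C1: C, integral causality)
bond 0 |GY1  (J1: bond 4 brought effort, rest push out)
bond 1 |GY1  (GY1 both-in/both-out from 0)
bond 2 |J2  (J2: bond 1 brought flow, rest push out)
bond 3 |J3  (J3 needs exactly one e-in)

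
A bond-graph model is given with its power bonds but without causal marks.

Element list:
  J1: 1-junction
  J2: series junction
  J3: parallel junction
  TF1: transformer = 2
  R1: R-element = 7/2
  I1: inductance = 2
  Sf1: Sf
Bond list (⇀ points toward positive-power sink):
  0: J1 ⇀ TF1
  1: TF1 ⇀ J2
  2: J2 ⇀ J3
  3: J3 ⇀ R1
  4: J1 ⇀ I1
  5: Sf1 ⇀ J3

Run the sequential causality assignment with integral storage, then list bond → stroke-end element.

#5 →Sf1  (Sf1 fixes flow; stroke at Sf1)
#4 →I1  (I1: I, integral causality)
#0 →J1  (J1 flow already set via bond 4)
#1 →TF1  (through TF1, causality passes straight; one stroke at TF1)
#2 →J2  (J2 flow already set via bond 1)
#3 →J3  (only one effort-in slot at J3)

bond 0 stroke at J1
bond 1 stroke at TF1
bond 2 stroke at J2
bond 3 stroke at J3
bond 4 stroke at I1
bond 5 stroke at Sf1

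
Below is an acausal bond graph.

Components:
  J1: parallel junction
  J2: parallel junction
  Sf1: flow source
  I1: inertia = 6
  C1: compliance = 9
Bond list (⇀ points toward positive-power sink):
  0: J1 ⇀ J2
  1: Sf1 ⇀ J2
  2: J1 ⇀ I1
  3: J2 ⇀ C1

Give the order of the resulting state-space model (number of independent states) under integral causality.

2  (C1, I1 all integral)

bond 1 stroke at Sf1  (Sf1: flow source, stroke at near end)
bond 2 stroke at I1  (prefer integral on I1)
bond 0 stroke at J1  (J1 needs exactly one e-in)
bond 3 stroke at J2  (J2 needs exactly one e-in)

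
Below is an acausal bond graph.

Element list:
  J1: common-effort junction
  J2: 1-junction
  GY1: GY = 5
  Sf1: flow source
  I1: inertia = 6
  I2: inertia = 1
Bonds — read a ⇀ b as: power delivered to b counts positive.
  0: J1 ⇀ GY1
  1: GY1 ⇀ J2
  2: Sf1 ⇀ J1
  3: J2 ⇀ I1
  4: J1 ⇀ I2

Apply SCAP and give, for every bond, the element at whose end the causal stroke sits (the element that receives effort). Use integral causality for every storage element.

b0 →J1
b1 →J2
b2 →Sf1
b3 →I1
b4 →I2

bond 2 |Sf1  (Sf1 (Sf) sets flow on bond)
bond 3 |I1  (I1 outputs flow p/I1)
bond 1 |J2  (J2: bond 3 brought flow, rest push out)
bond 0 |J1  (GY1: gyrator matches bond 1)
bond 4 |I2  (J1 effort already set via bond 0)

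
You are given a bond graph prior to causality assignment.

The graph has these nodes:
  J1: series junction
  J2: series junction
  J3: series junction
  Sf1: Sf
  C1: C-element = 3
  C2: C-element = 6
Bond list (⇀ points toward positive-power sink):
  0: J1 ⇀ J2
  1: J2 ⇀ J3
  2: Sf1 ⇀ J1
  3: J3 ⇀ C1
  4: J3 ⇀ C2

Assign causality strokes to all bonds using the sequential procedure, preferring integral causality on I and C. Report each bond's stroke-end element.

#0 stroke→J1
#1 stroke→J2
#2 stroke→Sf1
#3 stroke→J3
#4 stroke→J3

bond 2 stroke at Sf1  (Sf1: flow source, stroke at near end)
bond 0 stroke at J1  (common-f at J1 fixed by 2)
bond 1 stroke at J2  (J2 flow already set via bond 0)
bond 3 stroke at J3  (J3: bond 1 brought flow, rest push out)
bond 4 stroke at J3  (1-jn J3 has f-setter on 1)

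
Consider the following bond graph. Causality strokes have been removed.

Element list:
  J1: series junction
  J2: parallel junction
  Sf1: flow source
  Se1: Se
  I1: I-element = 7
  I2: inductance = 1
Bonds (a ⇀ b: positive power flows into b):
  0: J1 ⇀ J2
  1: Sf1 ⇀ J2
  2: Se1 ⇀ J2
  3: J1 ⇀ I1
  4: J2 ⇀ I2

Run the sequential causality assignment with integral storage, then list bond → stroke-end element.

bond 0 |J1
bond 1 |Sf1
bond 2 |J2
bond 3 |I1
bond 4 |I2

#1 stroke at Sf1  (Sf1: flow source, stroke at near end)
#2 stroke at J2  (Se1 (Se) sets effort on bond)
#0 stroke at J1  (0-jn J2 has e-setter on 2)
#4 stroke at I2  (J2: bond 2 brought effort, rest push out)
#3 stroke at I1  (J1: last free bond brings flow in)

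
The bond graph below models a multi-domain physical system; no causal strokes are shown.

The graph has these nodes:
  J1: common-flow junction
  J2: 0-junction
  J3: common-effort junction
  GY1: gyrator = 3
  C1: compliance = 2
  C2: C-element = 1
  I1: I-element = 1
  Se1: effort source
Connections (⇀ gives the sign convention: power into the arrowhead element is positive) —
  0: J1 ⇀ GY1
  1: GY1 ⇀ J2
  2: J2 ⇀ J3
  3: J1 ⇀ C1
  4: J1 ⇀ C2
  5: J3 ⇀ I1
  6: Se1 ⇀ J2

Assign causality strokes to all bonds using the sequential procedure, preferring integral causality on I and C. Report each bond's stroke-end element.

bond 0 |GY1
bond 1 |GY1
bond 2 |J3
bond 3 |J1
bond 4 |J1
bond 5 |I1
bond 6 |J2

β6 stroke at J2  (Se1 (Se) sets effort on bond)
β1 stroke at GY1  (0-jn J2 has e-setter on 6)
β2 stroke at J3  (0-jn J2 has e-setter on 6)
β5 stroke at I1  (common-e at J3 fixed by 2)
β0 stroke at GY1  (GY GY1: same side as bond 1)
β3 stroke at J1  (J1 flow already set via bond 0)
β4 stroke at J1  (1-jn J1 has f-setter on 0)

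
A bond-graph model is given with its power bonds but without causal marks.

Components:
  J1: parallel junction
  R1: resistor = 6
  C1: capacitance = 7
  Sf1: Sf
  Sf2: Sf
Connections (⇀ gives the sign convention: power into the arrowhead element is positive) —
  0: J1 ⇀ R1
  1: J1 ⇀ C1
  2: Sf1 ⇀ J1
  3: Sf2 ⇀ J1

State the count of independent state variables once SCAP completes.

1  (C1 all integral)

#2 →Sf1  (Sf1: flow source, stroke at near end)
#3 →Sf2  (source Sf2 imposes f)
#1 →J1  (prefer integral on C1)
#0 →R1  (0-jn J1 has e-setter on 1)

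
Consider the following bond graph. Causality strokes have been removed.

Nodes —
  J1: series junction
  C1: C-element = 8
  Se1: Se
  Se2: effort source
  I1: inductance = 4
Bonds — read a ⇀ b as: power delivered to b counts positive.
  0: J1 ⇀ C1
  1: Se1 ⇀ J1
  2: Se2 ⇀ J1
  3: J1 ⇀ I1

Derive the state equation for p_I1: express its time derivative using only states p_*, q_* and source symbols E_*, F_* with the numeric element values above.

β1 stroke at J1  (source Se1 imposes e)
β2 stroke at J1  (Se2 fixes effort; stroke away)
β0 stroke at J1  (C1 outputs effort q/C1)
β3 stroke at I1  (J1 needs exactly one f-in)

dp_I1/dt = E_Se1 + E_Se2 - q_C1/8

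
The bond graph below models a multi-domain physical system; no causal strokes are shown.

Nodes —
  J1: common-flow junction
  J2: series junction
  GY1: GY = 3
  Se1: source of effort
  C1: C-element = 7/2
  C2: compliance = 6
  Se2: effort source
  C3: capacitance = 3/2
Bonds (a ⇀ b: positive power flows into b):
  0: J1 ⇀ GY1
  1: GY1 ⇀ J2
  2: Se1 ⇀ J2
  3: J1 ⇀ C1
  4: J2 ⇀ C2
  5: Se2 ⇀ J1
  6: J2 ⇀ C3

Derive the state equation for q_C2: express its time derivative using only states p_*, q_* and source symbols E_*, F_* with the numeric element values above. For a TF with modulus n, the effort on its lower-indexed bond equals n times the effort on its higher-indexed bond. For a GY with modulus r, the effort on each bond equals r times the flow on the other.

dq_C2/dt = E_Se2/3 - 2*q_C1/21

#2 →J2  (Se1 (Se) sets effort on bond)
#5 →J1  (source Se2 imposes e)
#3 →J1  (prefer integral on C1)
#0 →GY1  (J1 needs exactly one f-in)
#1 →GY1  (GY1 both-in/both-out from 0)
#4 →J2  (J2: bond 1 brought flow, rest push out)
#6 →J2  (J2: bond 1 brought flow, rest push out)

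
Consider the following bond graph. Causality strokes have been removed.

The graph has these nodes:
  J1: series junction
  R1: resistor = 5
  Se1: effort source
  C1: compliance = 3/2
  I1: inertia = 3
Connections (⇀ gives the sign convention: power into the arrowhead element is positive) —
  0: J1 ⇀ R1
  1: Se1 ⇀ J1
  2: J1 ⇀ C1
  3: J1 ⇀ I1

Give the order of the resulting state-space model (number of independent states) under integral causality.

b1 stroke at J1  (source Se1 imposes e)
b2 stroke at J1  (C1: C, integral causality)
b3 stroke at I1  (I1 outputs flow p/I1)
b0 stroke at J1  (1-jn J1 has f-setter on 3)

2  (C1, I1 all integral)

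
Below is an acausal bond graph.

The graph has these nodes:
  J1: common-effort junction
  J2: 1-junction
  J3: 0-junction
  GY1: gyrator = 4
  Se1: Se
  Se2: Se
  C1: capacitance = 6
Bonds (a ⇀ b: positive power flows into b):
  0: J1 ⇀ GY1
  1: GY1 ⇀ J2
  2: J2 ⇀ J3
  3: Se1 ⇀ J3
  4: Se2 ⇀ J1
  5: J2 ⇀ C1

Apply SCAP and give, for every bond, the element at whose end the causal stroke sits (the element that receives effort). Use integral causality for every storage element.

#0 |GY1
#1 |GY1
#2 |J2
#3 |J3
#4 |J1
#5 |J2

β3 |J3  (Se1 fixes effort; stroke away)
β4 |J1  (Se2: effort source, stroke at far end)
β0 |GY1  (common-e at J1 fixed by 4)
β2 |J2  (J3 effort already set via bond 3)
β1 |GY1  (GY1: gyrator matches bond 0)
β5 |J2  (1-jn J2 has f-setter on 1)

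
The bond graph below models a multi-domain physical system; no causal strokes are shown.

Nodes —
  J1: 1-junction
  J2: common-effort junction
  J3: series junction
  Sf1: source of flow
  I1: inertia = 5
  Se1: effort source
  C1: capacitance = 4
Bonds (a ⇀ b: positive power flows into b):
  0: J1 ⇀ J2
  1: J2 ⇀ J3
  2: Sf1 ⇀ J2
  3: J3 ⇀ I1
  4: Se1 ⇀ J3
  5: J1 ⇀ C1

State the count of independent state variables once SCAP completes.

β2 stroke at Sf1  (Sf1 fixes flow; stroke at Sf1)
β4 stroke at J3  (source Se1 imposes e)
β3 stroke at I1  (I1 integral (f out))
β1 stroke at J3  (J3 flow already set via bond 3)
β0 stroke at J2  (J2: last free bond brings effort in)
β5 stroke at J1  (common-f at J1 fixed by 0)

2  (C1, I1 all integral)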